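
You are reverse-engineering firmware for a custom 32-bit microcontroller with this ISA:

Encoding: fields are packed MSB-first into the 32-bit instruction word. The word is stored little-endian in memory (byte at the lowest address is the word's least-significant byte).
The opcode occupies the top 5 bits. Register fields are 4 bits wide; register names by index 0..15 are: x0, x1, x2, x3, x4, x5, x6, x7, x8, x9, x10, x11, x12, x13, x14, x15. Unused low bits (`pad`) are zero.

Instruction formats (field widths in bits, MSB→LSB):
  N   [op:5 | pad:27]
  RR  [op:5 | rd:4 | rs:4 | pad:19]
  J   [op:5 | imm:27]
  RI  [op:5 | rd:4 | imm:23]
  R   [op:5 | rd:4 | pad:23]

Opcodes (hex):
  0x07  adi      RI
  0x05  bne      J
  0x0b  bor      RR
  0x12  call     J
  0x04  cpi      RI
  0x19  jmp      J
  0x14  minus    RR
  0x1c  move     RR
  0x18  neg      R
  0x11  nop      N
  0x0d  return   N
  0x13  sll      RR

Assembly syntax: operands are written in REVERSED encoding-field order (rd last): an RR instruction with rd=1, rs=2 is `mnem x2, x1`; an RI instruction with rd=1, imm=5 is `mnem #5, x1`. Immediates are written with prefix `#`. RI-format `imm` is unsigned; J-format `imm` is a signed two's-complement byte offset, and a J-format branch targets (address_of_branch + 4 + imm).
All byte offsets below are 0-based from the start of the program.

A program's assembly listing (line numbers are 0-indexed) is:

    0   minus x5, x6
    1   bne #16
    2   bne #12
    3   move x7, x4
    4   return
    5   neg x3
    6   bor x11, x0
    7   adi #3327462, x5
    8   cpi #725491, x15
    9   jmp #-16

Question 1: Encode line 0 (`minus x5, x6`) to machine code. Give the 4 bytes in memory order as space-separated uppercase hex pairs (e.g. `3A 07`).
line 0 (minus): pack op=0x14:5|rd=6:4|rs=5:4|pad=0:19 = 0xa3280000; little→ 00 00 28 a3

00 00 28 A3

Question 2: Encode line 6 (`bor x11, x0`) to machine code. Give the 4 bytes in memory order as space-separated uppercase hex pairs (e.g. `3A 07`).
00 00 58 58

6. bor fields op=0xb:5|rd=0:4|rs=11:4|pad=0:19 → word 58580000h → 00 00 58 58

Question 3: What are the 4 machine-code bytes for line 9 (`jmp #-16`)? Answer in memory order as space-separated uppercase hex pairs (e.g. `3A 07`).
F0 FF FF CF

L9: jmp op=0x19:5|imm=-16:27 ⇒ 0xcffffff0 ⇒ little f0 ff ff cf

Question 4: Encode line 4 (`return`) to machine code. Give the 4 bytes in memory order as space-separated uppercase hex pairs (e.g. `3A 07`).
L4: return op=0xd:5|pad=0:27 ⇒ 0x68000000 ⇒ little 00 00 00 68

00 00 00 68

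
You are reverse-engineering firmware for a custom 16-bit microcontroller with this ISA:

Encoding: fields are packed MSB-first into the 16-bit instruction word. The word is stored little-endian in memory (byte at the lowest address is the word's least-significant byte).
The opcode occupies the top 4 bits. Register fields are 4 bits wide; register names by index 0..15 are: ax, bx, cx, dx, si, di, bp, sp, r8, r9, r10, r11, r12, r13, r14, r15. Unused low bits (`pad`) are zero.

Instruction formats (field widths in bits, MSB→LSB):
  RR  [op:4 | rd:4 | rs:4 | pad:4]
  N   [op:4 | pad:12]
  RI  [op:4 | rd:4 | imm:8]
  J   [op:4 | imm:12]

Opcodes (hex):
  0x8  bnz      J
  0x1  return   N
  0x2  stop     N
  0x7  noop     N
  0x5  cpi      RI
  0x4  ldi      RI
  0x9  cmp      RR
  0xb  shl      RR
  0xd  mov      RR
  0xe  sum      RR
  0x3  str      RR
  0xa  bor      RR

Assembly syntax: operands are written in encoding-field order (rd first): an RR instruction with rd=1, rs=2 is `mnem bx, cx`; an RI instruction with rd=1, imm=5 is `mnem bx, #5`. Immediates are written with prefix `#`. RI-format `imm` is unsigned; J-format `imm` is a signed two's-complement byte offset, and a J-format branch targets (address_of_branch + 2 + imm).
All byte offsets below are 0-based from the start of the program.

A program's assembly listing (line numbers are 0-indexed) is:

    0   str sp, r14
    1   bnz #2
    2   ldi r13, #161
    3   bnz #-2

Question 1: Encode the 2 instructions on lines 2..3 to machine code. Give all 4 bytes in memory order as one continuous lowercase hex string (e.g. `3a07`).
a14dfe8f

2. ldi fields op=0x4:4|rd=13:4|imm=161:8 → word 4da1h → a1 4d
3. bnz fields op=0x8:4|imm=-2:12 → word 8ffeh → fe 8f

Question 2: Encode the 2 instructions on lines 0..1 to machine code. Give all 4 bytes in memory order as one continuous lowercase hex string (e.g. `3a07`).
L0: str op=0x3:4|rd=7:4|rs=14:4|pad=0:4 ⇒ 0x37e0 ⇒ little e0 37
L1: bnz op=0x8:4|imm=2:12 ⇒ 0x8002 ⇒ little 02 80

e0370280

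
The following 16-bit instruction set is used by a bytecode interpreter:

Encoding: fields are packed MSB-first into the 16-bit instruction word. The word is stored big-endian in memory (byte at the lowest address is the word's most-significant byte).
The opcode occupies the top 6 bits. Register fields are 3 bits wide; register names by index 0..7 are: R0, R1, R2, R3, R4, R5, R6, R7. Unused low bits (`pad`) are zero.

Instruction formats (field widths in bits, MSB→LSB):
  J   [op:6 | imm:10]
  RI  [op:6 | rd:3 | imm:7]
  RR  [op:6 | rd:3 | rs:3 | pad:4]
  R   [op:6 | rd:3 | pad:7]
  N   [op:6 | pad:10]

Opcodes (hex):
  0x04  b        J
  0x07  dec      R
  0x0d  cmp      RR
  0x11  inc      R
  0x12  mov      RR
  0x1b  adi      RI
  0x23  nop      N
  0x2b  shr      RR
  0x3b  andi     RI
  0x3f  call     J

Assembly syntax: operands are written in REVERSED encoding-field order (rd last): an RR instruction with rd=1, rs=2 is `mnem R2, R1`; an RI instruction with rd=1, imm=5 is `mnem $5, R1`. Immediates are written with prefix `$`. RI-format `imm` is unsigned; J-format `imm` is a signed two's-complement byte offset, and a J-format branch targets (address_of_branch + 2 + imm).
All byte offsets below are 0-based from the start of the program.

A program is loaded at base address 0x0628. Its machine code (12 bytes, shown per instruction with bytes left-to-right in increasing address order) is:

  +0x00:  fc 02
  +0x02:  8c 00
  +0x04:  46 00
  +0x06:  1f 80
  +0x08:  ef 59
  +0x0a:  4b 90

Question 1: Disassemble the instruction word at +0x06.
dec R7

@+06  big-endian(1f 80) = 0x1f80
  opcode bits[15:10]=0x7: dec/R
  rd: (w>>7)&0x7=0x7 → R7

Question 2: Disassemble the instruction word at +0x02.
nop

+0x02: 8c 00 ⇒ word 0x8c00 (big)
  top 6b → 0x23 → nop [N]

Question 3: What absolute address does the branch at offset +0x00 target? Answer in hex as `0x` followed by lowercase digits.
0x062c

@+00  big-endian(fc 02) = 0xfc02
  top 6b → 0x3f → call [J]
  [9:0] imm=2 = $2
  target = base 0x0628 + off 0x00 + 2 + imm 2 = 0x062c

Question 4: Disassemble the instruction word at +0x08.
andi $89, R6

[08] ef 59 → 0xef59
  top 6b → 0x3b → andi [RI]
  rd@[9:7]=0x6 ⇒ R6
  imm@[6:0]=0x59 ⇒ $89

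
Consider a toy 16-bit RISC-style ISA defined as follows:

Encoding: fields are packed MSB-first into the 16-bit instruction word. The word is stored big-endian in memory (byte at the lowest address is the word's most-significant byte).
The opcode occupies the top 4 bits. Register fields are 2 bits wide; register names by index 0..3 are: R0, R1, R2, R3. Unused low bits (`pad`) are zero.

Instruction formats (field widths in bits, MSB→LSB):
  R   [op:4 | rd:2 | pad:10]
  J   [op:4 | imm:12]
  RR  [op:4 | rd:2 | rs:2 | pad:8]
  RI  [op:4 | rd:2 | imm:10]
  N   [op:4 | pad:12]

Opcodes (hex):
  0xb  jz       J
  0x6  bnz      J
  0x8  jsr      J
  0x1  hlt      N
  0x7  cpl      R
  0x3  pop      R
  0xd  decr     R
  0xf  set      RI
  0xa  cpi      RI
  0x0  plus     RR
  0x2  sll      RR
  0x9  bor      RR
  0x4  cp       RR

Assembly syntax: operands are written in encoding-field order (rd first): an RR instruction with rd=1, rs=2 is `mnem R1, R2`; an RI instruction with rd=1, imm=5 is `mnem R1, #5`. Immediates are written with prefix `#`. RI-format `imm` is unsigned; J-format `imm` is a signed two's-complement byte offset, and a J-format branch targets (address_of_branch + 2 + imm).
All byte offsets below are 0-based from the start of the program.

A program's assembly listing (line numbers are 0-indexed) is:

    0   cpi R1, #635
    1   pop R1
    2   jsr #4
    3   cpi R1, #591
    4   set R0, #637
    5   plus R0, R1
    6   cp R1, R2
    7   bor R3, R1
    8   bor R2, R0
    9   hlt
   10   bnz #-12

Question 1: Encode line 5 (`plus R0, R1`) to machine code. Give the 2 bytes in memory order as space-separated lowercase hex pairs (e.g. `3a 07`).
L5: plus op=0x0:4|rd=0:2|rs=1:2|pad=0:8 ⇒ 0x0100 ⇒ big 01 00

01 00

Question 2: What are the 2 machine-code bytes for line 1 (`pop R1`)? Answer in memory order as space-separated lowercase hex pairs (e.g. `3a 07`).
34 00

L1: pop op=0x3:4|rd=1:2|pad=0:10 ⇒ 0x3400 ⇒ big 34 00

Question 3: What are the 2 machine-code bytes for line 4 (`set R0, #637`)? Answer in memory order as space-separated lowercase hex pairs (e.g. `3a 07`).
f2 7d

L4: set op=0xf:4|rd=0:2|imm=637:10 ⇒ 0xf27d ⇒ big f2 7d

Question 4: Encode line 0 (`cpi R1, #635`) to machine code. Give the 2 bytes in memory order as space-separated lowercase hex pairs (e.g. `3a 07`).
0. cpi fields op=0xa:4|rd=1:2|imm=635:10 → word a67bh → a6 7b

a6 7b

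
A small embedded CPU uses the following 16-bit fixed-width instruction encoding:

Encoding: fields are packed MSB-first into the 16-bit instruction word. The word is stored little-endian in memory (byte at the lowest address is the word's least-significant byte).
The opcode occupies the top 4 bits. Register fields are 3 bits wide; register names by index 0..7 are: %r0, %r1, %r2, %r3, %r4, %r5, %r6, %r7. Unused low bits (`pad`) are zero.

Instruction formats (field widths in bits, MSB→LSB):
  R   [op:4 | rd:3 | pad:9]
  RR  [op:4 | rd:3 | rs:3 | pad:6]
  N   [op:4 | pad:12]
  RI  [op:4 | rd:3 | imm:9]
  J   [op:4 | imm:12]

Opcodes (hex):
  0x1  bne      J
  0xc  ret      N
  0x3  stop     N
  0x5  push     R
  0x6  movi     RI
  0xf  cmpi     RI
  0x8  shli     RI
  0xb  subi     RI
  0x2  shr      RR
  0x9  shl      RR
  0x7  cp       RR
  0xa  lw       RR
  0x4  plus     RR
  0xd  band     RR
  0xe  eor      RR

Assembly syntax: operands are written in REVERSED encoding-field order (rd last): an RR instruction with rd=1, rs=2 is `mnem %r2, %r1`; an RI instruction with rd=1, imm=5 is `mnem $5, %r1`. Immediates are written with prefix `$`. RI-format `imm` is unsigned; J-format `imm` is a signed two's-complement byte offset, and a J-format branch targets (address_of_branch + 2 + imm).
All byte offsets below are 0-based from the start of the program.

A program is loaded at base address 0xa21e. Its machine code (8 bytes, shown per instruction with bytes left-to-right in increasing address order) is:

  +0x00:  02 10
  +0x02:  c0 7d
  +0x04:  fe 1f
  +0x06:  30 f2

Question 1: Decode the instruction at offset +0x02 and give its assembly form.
cp %r7, %r6

@+02  little-endian(c0 7d) = 0x7dc0
  op=0x7dc0>>12=0x7 ⇒ cp (RR)
  [11:9] rd=6 = %r6
  [8:6] rs=7 = %r7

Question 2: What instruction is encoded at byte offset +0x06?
cmpi $48, %r1

off 0x06: read 30 f2 as little → 0xf230
  opcode bits[15:12]=0xf: cmpi/RI
  rd: (w>>9)&0x7=0x1 → %r1
  imm: (w>>0)&0x1ff=0x30 → $48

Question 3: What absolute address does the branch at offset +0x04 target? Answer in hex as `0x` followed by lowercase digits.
off 0x04: read fe 1f as little → 0x1ffe
  opcode bits[15:12]=0x1: bne/J
  imm@[11:0]=0xffe (s12→-2) ⇒ $-2
  target = base 0xa21e + off 0x04 + 2 + imm -2 = 0xa222

0xa222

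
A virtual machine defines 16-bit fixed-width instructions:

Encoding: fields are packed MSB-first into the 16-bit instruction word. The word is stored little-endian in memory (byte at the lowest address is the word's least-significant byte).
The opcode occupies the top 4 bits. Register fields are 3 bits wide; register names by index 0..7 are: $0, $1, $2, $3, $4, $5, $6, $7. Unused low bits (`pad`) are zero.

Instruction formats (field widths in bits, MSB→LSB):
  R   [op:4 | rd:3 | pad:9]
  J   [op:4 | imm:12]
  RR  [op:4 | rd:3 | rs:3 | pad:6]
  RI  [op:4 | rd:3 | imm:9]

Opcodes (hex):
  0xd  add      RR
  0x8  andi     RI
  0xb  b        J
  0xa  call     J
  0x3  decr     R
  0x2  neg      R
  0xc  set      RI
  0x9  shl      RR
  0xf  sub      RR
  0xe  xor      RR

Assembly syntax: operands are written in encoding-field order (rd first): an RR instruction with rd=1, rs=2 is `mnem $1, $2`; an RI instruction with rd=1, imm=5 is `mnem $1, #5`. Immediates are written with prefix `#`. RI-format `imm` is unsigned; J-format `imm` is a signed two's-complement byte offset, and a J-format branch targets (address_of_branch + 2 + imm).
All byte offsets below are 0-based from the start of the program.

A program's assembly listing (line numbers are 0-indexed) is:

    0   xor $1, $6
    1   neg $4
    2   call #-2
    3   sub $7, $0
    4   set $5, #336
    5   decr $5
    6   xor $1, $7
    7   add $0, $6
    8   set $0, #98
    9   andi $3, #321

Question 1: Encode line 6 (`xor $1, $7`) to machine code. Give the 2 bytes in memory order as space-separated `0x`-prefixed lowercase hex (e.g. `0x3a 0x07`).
L6: xor op=0xe:4|rd=1:3|rs=7:3|pad=0:6 ⇒ 0xe3c0 ⇒ little c0 e3

0xc0 0xe3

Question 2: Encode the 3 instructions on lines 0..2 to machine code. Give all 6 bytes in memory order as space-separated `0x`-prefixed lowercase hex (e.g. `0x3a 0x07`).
L0: xor op=0xe:4|rd=1:3|rs=6:3|pad=0:6 ⇒ 0xe380 ⇒ little 80 e3
L1: neg op=0x2:4|rd=4:3|pad=0:9 ⇒ 0x2800 ⇒ little 00 28
L2: call op=0xa:4|imm=-2:12 ⇒ 0xaffe ⇒ little fe af

0x80 0xe3 0x00 0x28 0xfe 0xaf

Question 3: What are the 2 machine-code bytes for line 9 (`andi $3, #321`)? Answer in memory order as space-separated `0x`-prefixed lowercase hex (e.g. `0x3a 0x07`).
0x41 0x87

9. andi fields op=0x8:4|rd=3:3|imm=321:9 → word 8741h → 41 87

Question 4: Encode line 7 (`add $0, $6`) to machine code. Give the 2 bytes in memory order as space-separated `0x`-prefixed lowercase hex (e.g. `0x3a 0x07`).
0x80 0xd1

line 7 (add): pack op=0xd:4|rd=0:3|rs=6:3|pad=0:6 = 0xd180; little→ 80 d1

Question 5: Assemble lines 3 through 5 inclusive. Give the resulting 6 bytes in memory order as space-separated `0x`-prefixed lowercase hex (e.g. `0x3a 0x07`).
0x00 0xfe 0x50 0xcb 0x00 0x3a

line 3 (sub): pack op=0xf:4|rd=7:3|rs=0:3|pad=0:6 = 0xfe00; little→ 00 fe
line 4 (set): pack op=0xc:4|rd=5:3|imm=336:9 = 0xcb50; little→ 50 cb
line 5 (decr): pack op=0x3:4|rd=5:3|pad=0:9 = 0x3a00; little→ 00 3a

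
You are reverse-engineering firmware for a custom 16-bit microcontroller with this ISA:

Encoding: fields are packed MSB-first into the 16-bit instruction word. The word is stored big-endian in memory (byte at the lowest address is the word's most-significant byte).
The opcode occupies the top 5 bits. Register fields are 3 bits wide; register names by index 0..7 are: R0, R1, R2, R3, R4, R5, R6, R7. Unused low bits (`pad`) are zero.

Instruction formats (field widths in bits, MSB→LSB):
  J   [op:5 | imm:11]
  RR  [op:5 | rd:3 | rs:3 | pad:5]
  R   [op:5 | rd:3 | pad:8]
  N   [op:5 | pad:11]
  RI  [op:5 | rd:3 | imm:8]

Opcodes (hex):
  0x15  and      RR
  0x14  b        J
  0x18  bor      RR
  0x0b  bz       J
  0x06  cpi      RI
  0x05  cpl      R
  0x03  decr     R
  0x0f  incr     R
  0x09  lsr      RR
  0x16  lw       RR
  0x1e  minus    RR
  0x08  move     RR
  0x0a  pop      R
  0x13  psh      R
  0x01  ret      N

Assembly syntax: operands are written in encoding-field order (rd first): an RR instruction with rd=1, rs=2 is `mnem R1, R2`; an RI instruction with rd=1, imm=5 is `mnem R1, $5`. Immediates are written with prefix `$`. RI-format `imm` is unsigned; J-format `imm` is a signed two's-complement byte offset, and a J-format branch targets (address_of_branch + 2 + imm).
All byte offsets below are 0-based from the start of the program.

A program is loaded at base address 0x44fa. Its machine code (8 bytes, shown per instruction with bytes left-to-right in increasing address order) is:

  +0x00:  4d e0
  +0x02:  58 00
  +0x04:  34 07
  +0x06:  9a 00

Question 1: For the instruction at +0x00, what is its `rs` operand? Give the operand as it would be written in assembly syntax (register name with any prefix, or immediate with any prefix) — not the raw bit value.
off 0x00: read 4d e0 as big → 0x4de0
  op=0x4de0>>11=0x9 ⇒ lsr (RR)
  rd: (w>>8)&0x7=0x5 → R5
  rs: (w>>5)&0x7=0x7 → R7

R7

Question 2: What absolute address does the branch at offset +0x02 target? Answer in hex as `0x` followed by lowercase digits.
0x44fe

+0x02: 58 00 ⇒ word 0x5800 (big)
  top 5b → 0xb → bz [J]
  imm: (w>>0)&0x7ff=0x0 → $0
  target = base 0x44fa + off 0x02 + 2 + imm 0 = 0x44fe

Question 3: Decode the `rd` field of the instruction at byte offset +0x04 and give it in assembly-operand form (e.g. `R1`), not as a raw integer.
R4

@+04  big-endian(34 07) = 0x3407
  op=0x3407>>11=0x6 ⇒ cpi (RI)
  rd: (w>>8)&0x7=0x4 → R4
  imm: (w>>0)&0xff=0x7 → $7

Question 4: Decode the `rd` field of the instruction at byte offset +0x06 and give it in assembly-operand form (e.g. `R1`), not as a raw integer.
@+06  big-endian(9a 00) = 0x9a00
  op=0x9a00>>11=0x13 ⇒ psh (R)
  rd: (w>>8)&0x7=0x2 → R2

R2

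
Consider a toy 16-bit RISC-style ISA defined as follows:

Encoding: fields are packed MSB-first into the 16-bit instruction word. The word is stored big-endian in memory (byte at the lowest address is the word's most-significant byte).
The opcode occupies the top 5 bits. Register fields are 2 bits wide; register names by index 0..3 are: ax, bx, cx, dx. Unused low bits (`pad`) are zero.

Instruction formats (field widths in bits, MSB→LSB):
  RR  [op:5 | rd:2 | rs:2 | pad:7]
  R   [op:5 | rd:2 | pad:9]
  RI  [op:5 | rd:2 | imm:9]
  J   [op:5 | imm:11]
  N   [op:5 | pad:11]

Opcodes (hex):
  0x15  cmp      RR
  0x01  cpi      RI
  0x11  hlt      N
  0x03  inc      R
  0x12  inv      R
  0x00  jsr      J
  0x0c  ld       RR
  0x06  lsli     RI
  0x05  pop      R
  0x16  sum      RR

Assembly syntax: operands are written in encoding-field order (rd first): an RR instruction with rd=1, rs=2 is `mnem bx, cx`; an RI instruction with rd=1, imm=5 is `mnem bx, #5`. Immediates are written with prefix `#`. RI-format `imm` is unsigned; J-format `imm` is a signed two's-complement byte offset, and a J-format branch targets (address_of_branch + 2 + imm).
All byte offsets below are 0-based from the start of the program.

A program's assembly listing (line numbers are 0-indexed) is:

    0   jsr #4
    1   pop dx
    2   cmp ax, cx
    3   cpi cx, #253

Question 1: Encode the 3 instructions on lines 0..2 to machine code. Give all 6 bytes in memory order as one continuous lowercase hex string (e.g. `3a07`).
L0: jsr op=0x0:5|imm=4:11 ⇒ 0x0004 ⇒ big 00 04
L1: pop op=0x5:5|rd=3:2|pad=0:9 ⇒ 0x2e00 ⇒ big 2e 00
L2: cmp op=0x15:5|rd=0:2|rs=2:2|pad=0:7 ⇒ 0xa900 ⇒ big a9 00

00042e00a900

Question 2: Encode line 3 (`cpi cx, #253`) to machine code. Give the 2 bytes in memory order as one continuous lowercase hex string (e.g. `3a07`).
3. cpi fields op=0x1:5|rd=2:2|imm=253:9 → word 0cfdh → 0c fd

0cfd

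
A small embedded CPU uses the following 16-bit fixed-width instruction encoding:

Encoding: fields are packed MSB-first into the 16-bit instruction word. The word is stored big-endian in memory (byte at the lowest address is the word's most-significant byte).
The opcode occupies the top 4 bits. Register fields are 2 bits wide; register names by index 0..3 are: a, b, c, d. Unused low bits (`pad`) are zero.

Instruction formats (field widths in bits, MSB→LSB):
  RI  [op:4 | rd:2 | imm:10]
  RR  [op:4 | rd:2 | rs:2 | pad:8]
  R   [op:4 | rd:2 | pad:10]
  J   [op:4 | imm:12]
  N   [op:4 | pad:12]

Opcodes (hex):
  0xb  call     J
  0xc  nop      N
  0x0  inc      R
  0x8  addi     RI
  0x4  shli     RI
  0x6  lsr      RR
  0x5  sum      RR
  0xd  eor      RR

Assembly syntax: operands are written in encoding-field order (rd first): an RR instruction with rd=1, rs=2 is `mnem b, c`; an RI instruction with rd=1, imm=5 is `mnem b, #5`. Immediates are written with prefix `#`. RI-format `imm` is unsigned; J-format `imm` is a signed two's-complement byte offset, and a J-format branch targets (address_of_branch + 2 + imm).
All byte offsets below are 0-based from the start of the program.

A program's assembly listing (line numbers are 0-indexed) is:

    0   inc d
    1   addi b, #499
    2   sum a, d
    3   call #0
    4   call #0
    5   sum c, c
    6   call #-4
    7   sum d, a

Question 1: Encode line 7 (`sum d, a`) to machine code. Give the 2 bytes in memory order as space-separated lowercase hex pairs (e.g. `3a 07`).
5c 00

7. sum fields op=0x5:4|rd=3:2|rs=0:2|pad=0:8 → word 5c00h → 5c 00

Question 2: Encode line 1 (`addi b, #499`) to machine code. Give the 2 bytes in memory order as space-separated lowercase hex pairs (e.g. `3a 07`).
85 f3

1. addi fields op=0x8:4|rd=1:2|imm=499:10 → word 85f3h → 85 f3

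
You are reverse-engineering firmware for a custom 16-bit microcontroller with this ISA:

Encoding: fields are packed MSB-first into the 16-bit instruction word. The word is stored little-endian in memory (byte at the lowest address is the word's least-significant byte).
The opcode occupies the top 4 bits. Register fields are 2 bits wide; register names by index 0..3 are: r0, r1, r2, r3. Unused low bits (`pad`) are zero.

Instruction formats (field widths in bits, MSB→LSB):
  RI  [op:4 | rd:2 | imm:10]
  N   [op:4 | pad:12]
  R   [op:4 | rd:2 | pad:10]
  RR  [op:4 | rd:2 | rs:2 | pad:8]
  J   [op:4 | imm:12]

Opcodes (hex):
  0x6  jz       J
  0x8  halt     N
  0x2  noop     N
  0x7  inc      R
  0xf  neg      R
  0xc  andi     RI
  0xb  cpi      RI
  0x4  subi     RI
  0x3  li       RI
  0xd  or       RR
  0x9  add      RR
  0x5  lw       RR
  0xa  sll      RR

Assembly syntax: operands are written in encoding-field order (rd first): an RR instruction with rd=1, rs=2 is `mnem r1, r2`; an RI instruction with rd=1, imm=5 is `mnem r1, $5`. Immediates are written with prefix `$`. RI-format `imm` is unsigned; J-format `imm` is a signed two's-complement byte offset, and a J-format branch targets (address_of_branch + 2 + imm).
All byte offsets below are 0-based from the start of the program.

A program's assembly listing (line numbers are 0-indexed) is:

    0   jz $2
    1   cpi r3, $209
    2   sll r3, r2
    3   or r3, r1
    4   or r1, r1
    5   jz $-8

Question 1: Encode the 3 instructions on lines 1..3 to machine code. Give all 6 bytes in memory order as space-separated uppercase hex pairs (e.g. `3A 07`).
D1 BC 00 AE 00 DD

line 1 (cpi): pack op=0xb:4|rd=3:2|imm=209:10 = 0xbcd1; little→ d1 bc
line 2 (sll): pack op=0xa:4|rd=3:2|rs=2:2|pad=0:8 = 0xae00; little→ 00 ae
line 3 (or): pack op=0xd:4|rd=3:2|rs=1:2|pad=0:8 = 0xdd00; little→ 00 dd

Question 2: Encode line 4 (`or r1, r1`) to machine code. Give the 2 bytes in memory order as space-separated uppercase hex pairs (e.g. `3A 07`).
00 D5

line 4 (or): pack op=0xd:4|rd=1:2|rs=1:2|pad=0:8 = 0xd500; little→ 00 d5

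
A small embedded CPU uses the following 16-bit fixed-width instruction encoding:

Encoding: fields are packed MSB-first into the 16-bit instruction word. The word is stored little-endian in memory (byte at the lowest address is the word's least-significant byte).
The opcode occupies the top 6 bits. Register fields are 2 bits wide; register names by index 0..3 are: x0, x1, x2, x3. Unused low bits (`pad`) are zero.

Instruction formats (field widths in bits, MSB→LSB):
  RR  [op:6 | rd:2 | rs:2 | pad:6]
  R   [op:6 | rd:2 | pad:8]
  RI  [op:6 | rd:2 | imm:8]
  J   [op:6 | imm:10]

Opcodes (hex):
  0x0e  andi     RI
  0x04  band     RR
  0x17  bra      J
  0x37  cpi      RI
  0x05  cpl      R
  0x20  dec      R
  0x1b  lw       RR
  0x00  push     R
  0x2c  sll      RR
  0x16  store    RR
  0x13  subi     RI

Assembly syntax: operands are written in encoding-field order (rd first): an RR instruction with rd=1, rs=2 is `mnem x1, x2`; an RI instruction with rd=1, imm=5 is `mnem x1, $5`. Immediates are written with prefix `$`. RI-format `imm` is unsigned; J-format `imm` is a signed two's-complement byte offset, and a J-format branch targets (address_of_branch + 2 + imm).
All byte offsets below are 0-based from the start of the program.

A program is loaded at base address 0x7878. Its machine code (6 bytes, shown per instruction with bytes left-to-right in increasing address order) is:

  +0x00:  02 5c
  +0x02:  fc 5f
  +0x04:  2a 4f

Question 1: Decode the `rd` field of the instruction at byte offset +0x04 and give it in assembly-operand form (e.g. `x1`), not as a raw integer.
x3

+0x04: 2a 4f ⇒ word 0x4f2a (little)
  op=0x4f2a>>10=0x13 ⇒ subi (RI)
  rd: (w>>8)&0x3=0x3 → x3
  imm: (w>>0)&0xff=0x2a → $42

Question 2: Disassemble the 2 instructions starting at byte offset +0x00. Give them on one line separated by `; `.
[00] 02 5c → 0x5c02
  top 6b → 0x17 → bra [J]
  imm@[9:0]=0x2 ⇒ $2
[02] fc 5f → 0x5ffc
  top 6b → 0x17 → bra [J]
  imm@[9:0]=0x3fc (s10→-4) ⇒ $-4

bra $2; bra $-4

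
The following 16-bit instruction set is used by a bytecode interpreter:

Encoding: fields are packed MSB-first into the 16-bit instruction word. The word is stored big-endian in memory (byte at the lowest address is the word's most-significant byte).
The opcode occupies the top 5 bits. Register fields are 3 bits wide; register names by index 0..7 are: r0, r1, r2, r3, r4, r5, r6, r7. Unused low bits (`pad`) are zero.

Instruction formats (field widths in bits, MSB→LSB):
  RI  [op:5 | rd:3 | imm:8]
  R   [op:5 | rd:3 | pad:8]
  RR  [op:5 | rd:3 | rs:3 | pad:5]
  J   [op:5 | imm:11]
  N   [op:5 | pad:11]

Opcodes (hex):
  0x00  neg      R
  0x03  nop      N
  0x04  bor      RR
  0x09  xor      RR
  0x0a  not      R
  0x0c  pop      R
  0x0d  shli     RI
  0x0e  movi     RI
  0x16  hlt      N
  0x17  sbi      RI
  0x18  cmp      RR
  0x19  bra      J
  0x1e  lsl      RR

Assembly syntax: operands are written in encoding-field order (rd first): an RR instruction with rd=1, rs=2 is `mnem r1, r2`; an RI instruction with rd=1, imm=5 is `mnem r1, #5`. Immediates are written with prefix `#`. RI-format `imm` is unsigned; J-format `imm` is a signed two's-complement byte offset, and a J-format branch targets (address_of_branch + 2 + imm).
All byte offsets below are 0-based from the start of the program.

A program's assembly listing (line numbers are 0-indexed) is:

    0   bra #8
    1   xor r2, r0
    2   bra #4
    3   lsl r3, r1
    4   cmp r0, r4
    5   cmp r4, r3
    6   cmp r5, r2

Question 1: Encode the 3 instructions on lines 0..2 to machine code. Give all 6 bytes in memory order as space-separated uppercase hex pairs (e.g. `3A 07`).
C8 08 4A 00 C8 04

line 0 (bra): pack op=0x19:5|imm=8:11 = 0xc808; big→ c8 08
line 1 (xor): pack op=0x9:5|rd=2:3|rs=0:3|pad=0:5 = 0x4a00; big→ 4a 00
line 2 (bra): pack op=0x19:5|imm=4:11 = 0xc804; big→ c8 04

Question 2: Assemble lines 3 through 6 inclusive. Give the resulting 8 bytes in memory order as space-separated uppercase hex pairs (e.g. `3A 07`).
F3 20 C0 80 C4 60 C5 40

line 3 (lsl): pack op=0x1e:5|rd=3:3|rs=1:3|pad=0:5 = 0xf320; big→ f3 20
line 4 (cmp): pack op=0x18:5|rd=0:3|rs=4:3|pad=0:5 = 0xc080; big→ c0 80
line 5 (cmp): pack op=0x18:5|rd=4:3|rs=3:3|pad=0:5 = 0xc460; big→ c4 60
line 6 (cmp): pack op=0x18:5|rd=5:3|rs=2:3|pad=0:5 = 0xc540; big→ c5 40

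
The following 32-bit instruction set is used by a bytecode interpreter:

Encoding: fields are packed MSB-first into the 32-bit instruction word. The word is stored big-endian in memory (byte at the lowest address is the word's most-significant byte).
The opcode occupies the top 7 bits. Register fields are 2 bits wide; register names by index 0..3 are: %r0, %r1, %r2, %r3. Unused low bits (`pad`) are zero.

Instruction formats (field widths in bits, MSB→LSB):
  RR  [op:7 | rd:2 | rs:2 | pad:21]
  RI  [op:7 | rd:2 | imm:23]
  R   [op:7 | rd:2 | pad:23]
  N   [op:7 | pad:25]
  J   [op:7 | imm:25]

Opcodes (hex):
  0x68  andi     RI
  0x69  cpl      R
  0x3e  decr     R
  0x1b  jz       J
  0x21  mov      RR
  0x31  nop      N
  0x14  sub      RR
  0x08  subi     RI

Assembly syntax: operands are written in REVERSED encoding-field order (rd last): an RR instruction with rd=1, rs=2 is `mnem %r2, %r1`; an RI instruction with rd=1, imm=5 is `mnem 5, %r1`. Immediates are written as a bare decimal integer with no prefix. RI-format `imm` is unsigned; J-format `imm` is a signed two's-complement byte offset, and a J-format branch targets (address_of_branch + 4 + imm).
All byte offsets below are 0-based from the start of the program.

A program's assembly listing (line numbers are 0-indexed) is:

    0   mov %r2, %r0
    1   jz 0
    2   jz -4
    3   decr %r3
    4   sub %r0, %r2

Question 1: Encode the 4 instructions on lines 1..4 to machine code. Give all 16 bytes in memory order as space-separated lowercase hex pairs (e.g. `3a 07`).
L1: jz op=0x1b:7|imm=0:25 ⇒ 0x36000000 ⇒ big 36 00 00 00
L2: jz op=0x1b:7|imm=-4:25 ⇒ 0x37fffffc ⇒ big 37 ff ff fc
L3: decr op=0x3e:7|rd=3:2|pad=0:23 ⇒ 0x7d800000 ⇒ big 7d 80 00 00
L4: sub op=0x14:7|rd=2:2|rs=0:2|pad=0:21 ⇒ 0x29000000 ⇒ big 29 00 00 00

36 00 00 00 37 ff ff fc 7d 80 00 00 29 00 00 00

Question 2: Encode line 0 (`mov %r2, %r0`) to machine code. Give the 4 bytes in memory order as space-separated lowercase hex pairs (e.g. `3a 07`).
42 40 00 00

line 0 (mov): pack op=0x21:7|rd=0:2|rs=2:2|pad=0:21 = 0x42400000; big→ 42 40 00 00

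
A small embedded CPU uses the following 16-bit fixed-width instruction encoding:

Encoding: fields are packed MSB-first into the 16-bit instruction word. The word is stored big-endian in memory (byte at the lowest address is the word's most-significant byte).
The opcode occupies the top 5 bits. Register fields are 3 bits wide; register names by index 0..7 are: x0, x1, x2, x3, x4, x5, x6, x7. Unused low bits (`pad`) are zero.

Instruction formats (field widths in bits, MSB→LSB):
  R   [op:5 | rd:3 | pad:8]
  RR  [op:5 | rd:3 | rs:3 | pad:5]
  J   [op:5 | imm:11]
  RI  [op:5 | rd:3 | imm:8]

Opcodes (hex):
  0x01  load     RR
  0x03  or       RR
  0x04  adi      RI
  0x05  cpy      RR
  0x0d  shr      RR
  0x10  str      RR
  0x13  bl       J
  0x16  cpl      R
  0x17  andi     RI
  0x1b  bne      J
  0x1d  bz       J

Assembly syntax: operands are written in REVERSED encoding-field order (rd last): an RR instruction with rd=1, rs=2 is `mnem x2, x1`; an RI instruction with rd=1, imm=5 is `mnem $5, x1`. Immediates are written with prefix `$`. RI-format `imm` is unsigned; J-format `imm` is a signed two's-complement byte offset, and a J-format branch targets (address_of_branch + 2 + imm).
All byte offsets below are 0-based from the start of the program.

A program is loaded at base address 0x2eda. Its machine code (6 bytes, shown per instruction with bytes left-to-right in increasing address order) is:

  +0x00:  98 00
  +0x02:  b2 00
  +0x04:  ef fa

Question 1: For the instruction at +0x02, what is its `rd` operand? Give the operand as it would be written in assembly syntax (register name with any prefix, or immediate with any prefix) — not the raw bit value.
x2

off 0x02: read b2 00 as big → 0xb200
  opcode bits[15:11]=0x16: cpl/R
  rd: (w>>8)&0x7=0x2 → x2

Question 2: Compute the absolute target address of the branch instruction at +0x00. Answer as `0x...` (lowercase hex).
0x2edc

[00] 98 00 → 0x9800
  opcode bits[15:11]=0x13: bl/J
  [10:0] imm=0 = $0
  target = base 0x2eda + off 0x00 + 2 + imm 0 = 0x2edc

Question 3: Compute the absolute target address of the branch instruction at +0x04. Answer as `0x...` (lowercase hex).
0x2eda

+0x04: ef fa ⇒ word 0xeffa (big)
  top 5b → 0x1d → bz [J]
  imm: (w>>0)&0x7ff=0x7fa (s11→-6) → $-6
  target = base 0x2eda + off 0x04 + 2 + imm -6 = 0x2eda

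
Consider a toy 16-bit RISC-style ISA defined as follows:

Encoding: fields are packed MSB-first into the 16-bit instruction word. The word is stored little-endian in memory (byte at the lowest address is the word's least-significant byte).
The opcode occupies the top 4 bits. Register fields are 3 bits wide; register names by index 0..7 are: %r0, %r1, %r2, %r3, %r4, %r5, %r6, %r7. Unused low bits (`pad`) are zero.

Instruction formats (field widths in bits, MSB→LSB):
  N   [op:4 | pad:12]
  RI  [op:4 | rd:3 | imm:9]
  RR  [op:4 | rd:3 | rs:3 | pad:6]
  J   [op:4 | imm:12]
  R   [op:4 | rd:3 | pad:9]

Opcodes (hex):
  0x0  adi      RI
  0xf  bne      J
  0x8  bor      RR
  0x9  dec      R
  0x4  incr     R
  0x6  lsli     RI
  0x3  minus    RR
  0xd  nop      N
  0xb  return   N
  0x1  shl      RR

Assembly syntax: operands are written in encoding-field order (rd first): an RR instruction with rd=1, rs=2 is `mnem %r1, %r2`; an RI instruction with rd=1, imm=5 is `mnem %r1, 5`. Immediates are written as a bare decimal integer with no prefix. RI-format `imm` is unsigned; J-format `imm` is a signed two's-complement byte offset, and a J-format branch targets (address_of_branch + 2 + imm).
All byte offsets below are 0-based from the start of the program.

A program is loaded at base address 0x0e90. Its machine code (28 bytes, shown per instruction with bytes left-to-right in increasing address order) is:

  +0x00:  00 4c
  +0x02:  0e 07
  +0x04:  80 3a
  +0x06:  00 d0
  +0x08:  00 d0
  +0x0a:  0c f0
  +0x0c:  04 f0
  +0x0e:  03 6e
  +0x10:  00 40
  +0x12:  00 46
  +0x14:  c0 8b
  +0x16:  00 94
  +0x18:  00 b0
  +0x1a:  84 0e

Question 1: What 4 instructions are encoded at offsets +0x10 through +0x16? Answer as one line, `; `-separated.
@+10  little-endian(00 40) = 0x4000
  op=0x4000>>12=0x4 ⇒ incr (R)
  rd: (w>>9)&0x7=0x0 → %r0
@+12  little-endian(00 46) = 0x4600
  op=0x4600>>12=0x4 ⇒ incr (R)
  rd: (w>>9)&0x7=0x3 → %r3
@+14  little-endian(c0 8b) = 0x8bc0
  op=0x8bc0>>12=0x8 ⇒ bor (RR)
  rd: (w>>9)&0x7=0x5 → %r5
  rs: (w>>6)&0x7=0x7 → %r7
@+16  little-endian(00 94) = 0x9400
  op=0x9400>>12=0x9 ⇒ dec (R)
  rd: (w>>9)&0x7=0x2 → %r2

incr %r0; incr %r3; bor %r5, %r7; dec %r2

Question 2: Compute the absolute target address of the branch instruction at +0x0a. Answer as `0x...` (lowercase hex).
off 0x0a: read 0c f0 as little → 0xf00c
  top 4b → 0xf → bne [J]
  imm@[11:0]=0xc ⇒ 12
  target = base 0x0e90 + off 0x0a + 2 + imm 12 = 0x0ea8

0x0ea8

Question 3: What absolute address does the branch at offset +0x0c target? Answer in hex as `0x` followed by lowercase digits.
@+0c  little-endian(04 f0) = 0xf004
  opcode bits[15:12]=0xf: bne/J
  imm@[11:0]=0x4 ⇒ 4
  target = base 0x0e90 + off 0x0c + 2 + imm 4 = 0x0ea2

0x0ea2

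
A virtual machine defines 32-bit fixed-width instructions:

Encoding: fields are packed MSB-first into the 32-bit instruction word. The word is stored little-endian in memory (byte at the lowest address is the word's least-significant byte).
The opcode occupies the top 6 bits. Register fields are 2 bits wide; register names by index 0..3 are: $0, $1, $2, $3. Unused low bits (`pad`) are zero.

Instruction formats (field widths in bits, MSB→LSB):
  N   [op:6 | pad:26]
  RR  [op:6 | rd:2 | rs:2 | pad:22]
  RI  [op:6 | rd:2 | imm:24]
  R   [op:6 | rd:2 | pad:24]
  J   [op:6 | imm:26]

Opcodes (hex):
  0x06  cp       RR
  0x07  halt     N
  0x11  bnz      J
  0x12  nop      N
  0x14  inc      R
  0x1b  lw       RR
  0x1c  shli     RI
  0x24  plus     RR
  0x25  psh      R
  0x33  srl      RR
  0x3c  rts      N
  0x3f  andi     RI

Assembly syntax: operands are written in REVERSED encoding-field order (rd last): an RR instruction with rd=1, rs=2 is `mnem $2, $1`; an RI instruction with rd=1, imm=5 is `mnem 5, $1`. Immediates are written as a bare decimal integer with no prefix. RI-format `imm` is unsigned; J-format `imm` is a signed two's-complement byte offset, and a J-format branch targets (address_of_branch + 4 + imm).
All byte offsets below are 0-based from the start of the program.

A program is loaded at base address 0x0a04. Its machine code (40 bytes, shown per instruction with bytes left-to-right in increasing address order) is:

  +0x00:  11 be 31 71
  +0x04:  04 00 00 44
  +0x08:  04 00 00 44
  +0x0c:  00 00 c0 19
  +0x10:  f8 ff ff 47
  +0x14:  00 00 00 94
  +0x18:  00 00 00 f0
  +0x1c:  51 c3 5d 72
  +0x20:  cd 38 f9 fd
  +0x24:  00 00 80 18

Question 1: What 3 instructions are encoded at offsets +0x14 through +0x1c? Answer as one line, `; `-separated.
[14] 00 00 00 94 → 0x94000000
  op=0x94000000>>26=0x25 ⇒ psh (R)
  [25:24] rd=0 = $0
[18] 00 00 00 f0 → 0xf0000000
  op=0xf0000000>>26=0x3c ⇒ rts (N)
[1c] 51 c3 5d 72 → 0x725dc351
  op=0x725dc351>>26=0x1c ⇒ shli (RI)
  [25:24] rd=2 = $2
  [23:0] imm=6144849 = 6144849

psh $0; rts; shli 6144849, $2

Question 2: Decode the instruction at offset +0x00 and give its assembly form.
+0x00: 11 be 31 71 ⇒ word 0x7131be11 (little)
  op=0x7131be11>>26=0x1c ⇒ shli (RI)
  rd@[25:24]=0x1 ⇒ $1
  imm@[23:0]=0x31be11 ⇒ 3259921

shli 3259921, $1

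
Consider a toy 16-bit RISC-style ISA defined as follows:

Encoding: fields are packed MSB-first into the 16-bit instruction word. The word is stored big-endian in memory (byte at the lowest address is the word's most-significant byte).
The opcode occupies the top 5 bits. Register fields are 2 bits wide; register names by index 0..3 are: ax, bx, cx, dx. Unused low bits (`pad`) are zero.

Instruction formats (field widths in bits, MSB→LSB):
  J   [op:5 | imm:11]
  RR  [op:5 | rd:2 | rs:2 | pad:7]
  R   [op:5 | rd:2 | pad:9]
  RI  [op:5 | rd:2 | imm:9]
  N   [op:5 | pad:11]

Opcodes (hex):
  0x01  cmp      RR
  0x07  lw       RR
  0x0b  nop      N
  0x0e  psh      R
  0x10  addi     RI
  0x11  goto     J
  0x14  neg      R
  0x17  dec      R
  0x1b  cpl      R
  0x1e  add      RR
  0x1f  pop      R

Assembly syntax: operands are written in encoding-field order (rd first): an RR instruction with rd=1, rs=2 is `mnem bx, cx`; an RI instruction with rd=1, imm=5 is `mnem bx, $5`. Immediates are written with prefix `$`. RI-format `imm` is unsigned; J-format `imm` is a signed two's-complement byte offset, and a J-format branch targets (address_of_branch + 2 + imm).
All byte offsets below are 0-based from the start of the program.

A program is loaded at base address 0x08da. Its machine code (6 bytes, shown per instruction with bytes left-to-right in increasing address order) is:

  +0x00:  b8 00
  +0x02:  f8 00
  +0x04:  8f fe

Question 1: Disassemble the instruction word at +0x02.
@+02  big-endian(f8 00) = 0xf800
  op=0xf800>>11=0x1f ⇒ pop (R)
  [10:9] rd=0 = ax

pop ax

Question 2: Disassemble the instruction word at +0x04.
[04] 8f fe → 0x8ffe
  op=0x8ffe>>11=0x11 ⇒ goto (J)
  imm: (w>>0)&0x7ff=0x7fe (s11→-2) → $-2

goto $-2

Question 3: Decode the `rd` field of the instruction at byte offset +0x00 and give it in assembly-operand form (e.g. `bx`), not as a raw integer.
ax

@+00  big-endian(b8 00) = 0xb800
  top 5b → 0x17 → dec [R]
  [10:9] rd=0 = ax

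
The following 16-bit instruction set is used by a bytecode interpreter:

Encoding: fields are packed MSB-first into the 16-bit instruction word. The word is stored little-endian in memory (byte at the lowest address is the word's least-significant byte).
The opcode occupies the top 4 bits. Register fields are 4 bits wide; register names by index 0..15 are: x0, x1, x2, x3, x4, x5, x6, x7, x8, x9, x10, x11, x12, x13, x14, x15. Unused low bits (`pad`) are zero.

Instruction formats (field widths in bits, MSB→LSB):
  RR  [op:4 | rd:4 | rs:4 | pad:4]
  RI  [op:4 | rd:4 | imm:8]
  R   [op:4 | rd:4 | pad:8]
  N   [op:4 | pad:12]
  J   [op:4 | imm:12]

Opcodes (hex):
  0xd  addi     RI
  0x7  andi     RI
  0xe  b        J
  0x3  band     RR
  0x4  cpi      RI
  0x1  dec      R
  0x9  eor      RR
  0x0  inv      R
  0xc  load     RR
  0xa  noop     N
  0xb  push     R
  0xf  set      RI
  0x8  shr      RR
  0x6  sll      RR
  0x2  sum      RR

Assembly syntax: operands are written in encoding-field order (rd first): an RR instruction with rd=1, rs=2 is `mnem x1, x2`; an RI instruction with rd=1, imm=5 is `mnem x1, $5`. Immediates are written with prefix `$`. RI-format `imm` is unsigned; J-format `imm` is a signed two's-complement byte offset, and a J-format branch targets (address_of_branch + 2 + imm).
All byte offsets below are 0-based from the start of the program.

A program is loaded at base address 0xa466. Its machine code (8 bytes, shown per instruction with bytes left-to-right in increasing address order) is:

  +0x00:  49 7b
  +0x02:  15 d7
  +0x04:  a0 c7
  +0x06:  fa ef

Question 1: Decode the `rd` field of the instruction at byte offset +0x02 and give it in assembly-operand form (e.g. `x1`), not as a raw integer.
x7

@+02  little-endian(15 d7) = 0xd715
  op=0xd715>>12=0xd ⇒ addi (RI)
  [11:8] rd=7 = x7
  [7:0] imm=21 = $21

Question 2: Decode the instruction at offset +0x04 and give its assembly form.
load x7, x10

+0x04: a0 c7 ⇒ word 0xc7a0 (little)
  top 4b → 0xc → load [RR]
  rd@[11:8]=0x7 ⇒ x7
  rs@[7:4]=0xa ⇒ x10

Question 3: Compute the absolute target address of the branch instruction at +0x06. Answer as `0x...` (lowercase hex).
0xa468

@+06  little-endian(fa ef) = 0xeffa
  opcode bits[15:12]=0xe: b/J
  imm@[11:0]=0xffa (s12→-6) ⇒ $-6
  target = base 0xa466 + off 0x06 + 2 + imm -6 = 0xa468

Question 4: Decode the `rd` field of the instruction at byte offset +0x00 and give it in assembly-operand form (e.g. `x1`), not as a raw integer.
x11

[00] 49 7b → 0x7b49
  opcode bits[15:12]=0x7: andi/RI
  rd: (w>>8)&0xf=0xb → x11
  imm: (w>>0)&0xff=0x49 → $73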